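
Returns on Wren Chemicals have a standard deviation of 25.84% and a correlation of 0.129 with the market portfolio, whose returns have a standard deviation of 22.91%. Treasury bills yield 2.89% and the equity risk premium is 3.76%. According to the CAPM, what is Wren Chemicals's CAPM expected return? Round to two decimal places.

3.44%

β = ρ × σ_i / σ_m = 0.129 × 25.84% / 22.91% = 0.1455
E(R) = 2.89% + 0.1455 × 3.76% = 3.44%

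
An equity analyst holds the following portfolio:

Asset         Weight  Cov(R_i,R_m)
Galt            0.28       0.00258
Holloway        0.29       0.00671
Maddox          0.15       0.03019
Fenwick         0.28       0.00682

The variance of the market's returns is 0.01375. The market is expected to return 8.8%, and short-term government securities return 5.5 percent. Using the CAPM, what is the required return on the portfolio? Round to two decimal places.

7.69%

β_Galt = 0.00258 / 0.01375 = 0.1876
β_Holloway = 0.00671 / 0.01375 = 0.4880
β_Maddox = 0.03019 / 0.01375 = 2.1956
β_Fenwick = 0.00682 / 0.01375 = 0.4960
β_P = Σ w_i β_i = 0.28×0.1876 + 0.29×0.4880 + 0.15×2.1956 + 0.28×0.4960 = 0.6623
MRP = 8.8% − 5.5% = 3.30%
E(R_P) = R_f + β_P × MRP = 5.5% + 0.6623 × 3.3% = 7.69%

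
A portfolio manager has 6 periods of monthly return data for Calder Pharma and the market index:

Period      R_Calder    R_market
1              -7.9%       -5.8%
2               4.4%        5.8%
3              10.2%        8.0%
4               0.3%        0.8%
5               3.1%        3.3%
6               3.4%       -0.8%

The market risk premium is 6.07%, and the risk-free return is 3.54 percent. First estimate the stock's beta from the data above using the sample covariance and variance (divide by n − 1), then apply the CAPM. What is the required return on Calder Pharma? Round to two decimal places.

Mean R_i = (-7.9 + 4.4 + 10.2 + 0.3 + 3.1 + 3.4) / 6 = 2.2500%
Mean R_m = (-5.8 + 5.8 + 8.0 + 0.8 + 3.3 − 0.8) / 6 = 1.8833%
Σ(R_i − R̄_i)(R_m − R̄_m) = 135.2650  ⇒  Cov = 135.2650 / 5 = 27.0530
Σ(R_m − R̄_m)² = 122.1683  ⇒  Var(R_m) = 122.1683 / 5 = 24.4337
β = Cov / Var(R_m) = 27.0530 / 24.4337 = 1.1072
E(R) = R_f + β × MRP = 3.54% + 1.1072 × 6.07% = 10.26%

10.26%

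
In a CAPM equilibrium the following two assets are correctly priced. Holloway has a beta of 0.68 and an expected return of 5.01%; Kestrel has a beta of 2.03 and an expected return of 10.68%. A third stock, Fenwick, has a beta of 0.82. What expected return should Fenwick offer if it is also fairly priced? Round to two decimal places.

MRP (SML slope) = (10.68% − 5.01%) / (2.03 − 0.68) = 5.67% / 1.35 = 4.2000%
R_f (intercept) = 5.01% − 0.68 × 4.2000% = 2.1540%
E(R_Fenwick) = R_f + β × MRP = 2.1540% + 0.82 × 4.2000% = 5.60%

5.60%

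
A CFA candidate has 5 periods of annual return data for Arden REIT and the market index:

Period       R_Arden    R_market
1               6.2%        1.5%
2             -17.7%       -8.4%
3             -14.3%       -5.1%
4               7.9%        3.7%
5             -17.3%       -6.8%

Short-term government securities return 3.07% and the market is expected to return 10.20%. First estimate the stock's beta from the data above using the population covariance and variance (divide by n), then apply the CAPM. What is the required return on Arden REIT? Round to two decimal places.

20.18%

Mean R_i = (6.2 − 17.7 − 14.3 + 7.9 − 17.3) / 5 = -7.0400%
Mean R_m = (1.5 − 8.4 − 5.1 + 3.7 − 6.8) / 5 = -3.0200%
Σ(R_i − R̄_i)(R_m − R̄_m) = 271.4760  ⇒  Cov = 271.4760 / 5 = 54.2952
Σ(R_m − R̄_m)² = 113.1480  ⇒  Var(R_m) = 113.1480 / 5 = 22.6296
β = Cov / Var(R_m) = 54.2952 / 22.6296 = 2.3993
MRP = 10.20% − 3.07% = 7.13%
E(R) = R_f + β × MRP = 3.07% + 2.3993 × 7.13% = 20.18%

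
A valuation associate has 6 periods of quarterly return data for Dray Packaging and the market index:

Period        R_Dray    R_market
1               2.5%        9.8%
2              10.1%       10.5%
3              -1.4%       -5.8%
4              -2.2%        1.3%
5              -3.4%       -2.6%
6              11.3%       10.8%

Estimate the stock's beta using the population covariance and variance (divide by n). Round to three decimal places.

0.740

Mean R_i = (2.5 + 10.1 − 1.4 − 2.2 − 3.4 + 11.3) / 6 = 2.8167%
Mean R_m = (9.8 + 10.5 − 5.8 + 1.3 − 2.6 + 10.8) / 6 = 4.0000%
Σ(R_i − R̄_i)(R_m − R̄_m) = 199.0900  ⇒  Cov = 199.0900 / 6 = 33.1817
Σ(R_m − R̄_m)² = 269.0200  ⇒  Var(R_m) = 269.0200 / 6 = 44.8367
β = Cov / Var(R_m) = 33.1817 / 44.8367 = 0.7401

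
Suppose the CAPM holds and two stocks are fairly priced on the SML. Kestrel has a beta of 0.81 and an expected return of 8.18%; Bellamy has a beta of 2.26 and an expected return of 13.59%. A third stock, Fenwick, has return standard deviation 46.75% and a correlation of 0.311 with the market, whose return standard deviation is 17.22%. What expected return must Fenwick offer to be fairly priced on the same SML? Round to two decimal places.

MRP = (13.59% − 8.18%) / (2.26 − 0.81) = 3.7310%
R_f = 8.18% − 0.81 × 3.7310% = 5.1579%
β_Fenwick = ρ·σ_i/σ_m = 0.311 × 46.75 / 17.22 = 0.8443
E(R_Fenwick) = R_f + β × MRP = 5.1579% + 0.8443 × 3.7310% = 8.31%

8.31%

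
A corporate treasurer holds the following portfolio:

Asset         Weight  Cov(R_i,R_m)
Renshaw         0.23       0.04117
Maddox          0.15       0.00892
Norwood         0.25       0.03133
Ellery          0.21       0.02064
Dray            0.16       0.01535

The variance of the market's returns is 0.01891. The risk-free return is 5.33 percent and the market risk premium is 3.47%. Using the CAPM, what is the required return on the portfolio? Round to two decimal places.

10.00%

β_Renshaw = 0.04117 / 0.01891 = 2.1772
β_Maddox = 0.00892 / 0.01891 = 0.4717
β_Norwood = 0.03133 / 0.01891 = 1.6568
β_Ellery = 0.02064 / 0.01891 = 1.0915
β_Dray = 0.01535 / 0.01891 = 0.8117
β_P = Σ w_i β_i = 0.23×2.1772 + 0.15×0.4717 + 0.25×1.6568 + 0.21×1.0915 + 0.16×0.8117 = 1.3448
E(R_P) = R_f + β_P × MRP = 5.33% + 1.3448 × 3.47% = 10.00%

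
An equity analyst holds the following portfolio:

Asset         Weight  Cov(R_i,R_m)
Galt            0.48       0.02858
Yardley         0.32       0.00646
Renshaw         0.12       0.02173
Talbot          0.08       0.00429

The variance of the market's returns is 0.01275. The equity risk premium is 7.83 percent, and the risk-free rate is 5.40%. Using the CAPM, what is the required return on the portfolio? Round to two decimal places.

β_Galt = 0.02858 / 0.01275 = 2.2416
β_Yardley = 0.00646 / 0.01275 = 0.5067
β_Renshaw = 0.02173 / 0.01275 = 1.7043
β_Talbot = 0.00429 / 0.01275 = 0.3365
β_P = Σ w_i β_i = 0.48×2.2416 + 0.32×0.5067 + 0.12×1.7043 + 0.08×0.3365 = 1.4695
E(R_P) = R_f + β_P × MRP = 5.40% + 1.4695 × 7.83% = 16.91%

16.91%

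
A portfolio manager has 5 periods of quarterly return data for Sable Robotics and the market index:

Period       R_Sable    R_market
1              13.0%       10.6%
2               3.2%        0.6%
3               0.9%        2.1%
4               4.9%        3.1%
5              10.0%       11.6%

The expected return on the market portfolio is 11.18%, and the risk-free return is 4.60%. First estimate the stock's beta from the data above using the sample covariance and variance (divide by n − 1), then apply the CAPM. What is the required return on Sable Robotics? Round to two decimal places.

Mean R_i = (13.0 + 3.2 + 0.9 + 4.9 + 10.0) / 5 = 6.4000%
Mean R_m = (10.6 + 0.6 + 2.1 + 3.1 + 11.6) / 5 = 5.6000%
Σ(R_i − R̄_i)(R_m − R̄_m) = 93.6000  ⇒  Cov = 93.6000 / 4 = 23.4000
Σ(R_m − R̄_m)² = 104.5000  ⇒  Var(R_m) = 104.5000 / 4 = 26.1250
β = Cov / Var(R_m) = 23.4000 / 26.1250 = 0.8957
MRP = 11.18% − 4.60% = 6.58%
E(R) = R_f + β × MRP = 4.60% + 0.8957 × 6.58% = 10.49%

10.49%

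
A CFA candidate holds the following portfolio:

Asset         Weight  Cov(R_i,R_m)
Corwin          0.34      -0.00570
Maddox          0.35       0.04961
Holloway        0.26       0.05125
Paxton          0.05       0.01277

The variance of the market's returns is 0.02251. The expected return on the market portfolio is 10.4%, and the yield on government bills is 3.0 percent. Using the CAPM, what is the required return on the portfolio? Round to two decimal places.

β_Corwin = -0.00570 / 0.02251 = -0.2532
β_Maddox = 0.04961 / 0.02251 = 2.2039
β_Holloway = 0.05125 / 0.02251 = 2.2768
β_Paxton = 0.01277 / 0.02251 = 0.5673
β_P = Σ w_i β_i = 0.34×-0.2532 + 0.35×2.2039 + 0.26×2.2768 + 0.05×0.5673 = 1.3056
MRP = 10.4% − 3.0% = 7.40%
E(R_P) = R_f + β_P × MRP = 3.0% + 1.3056 × 7.4% = 12.66%

12.66%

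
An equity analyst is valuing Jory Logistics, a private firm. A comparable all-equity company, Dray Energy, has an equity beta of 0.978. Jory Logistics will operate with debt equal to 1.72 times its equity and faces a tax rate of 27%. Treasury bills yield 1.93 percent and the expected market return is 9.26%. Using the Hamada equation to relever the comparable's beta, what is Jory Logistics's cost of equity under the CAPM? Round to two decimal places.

β_L = β_U × [1 + (1 − t)(D/E)] = 0.978 × [1 + (1 − 0.27) × 1.72]
    = 0.978 × [1 + 0.73 × 1.72] = 0.978 × 2.2556 = 2.2060
MRP = 9.26% − 1.93% = 7.33%
E(R) = R_f + β_L × MRP = 1.93% + 2.2060 × 7.33% = 18.10%

18.10%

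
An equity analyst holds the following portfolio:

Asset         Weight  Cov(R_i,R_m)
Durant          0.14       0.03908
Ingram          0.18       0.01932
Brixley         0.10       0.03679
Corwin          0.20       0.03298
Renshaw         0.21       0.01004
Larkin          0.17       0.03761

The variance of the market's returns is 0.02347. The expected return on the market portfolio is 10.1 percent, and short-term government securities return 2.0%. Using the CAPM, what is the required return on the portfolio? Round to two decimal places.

β_Durant = 0.03908 / 0.02347 = 1.6651
β_Ingram = 0.01932 / 0.02347 = 0.8232
β_Brixley = 0.03679 / 0.02347 = 1.5675
β_Corwin = 0.03298 / 0.02347 = 1.4052
β_Renshaw = 0.01004 / 0.02347 = 0.4278
β_Larkin = 0.03761 / 0.02347 = 1.6025
β_P = Σ w_i β_i = 0.14×1.6651 + 0.18×0.8232 + 0.10×1.5675 + 0.20×1.4052 + 0.21×0.4278 + 0.17×1.6025 = 1.1813
MRP = 10.1% − 2.0% = 8.10%
E(R_P) = R_f + β_P × MRP = 2.0% + 1.1813 × 8.1% = 11.57%

11.57%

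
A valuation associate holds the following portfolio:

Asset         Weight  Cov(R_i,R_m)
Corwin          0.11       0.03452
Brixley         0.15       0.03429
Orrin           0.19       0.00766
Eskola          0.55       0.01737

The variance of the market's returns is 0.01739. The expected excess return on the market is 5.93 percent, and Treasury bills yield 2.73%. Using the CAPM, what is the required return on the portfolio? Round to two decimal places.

β_Corwin = 0.03452 / 0.01739 = 1.9850
β_Brixley = 0.03429 / 0.01739 = 1.9718
β_Orrin = 0.00766 / 0.01739 = 0.4405
β_Eskola = 0.01737 / 0.01739 = 0.9988
β_P = Σ w_i β_i = 0.11×1.9850 + 0.15×1.9718 + 0.19×0.4405 + 0.55×0.9988 = 1.1472
E(R_P) = R_f + β_P × MRP = 2.73% + 1.1472 × 5.93% = 9.53%

9.53%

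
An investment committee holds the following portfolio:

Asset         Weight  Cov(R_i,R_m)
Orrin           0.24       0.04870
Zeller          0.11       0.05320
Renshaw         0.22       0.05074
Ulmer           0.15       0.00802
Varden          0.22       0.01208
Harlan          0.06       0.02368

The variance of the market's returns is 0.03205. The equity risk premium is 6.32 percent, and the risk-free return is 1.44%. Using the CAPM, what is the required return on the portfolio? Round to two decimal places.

β_Orrin = 0.04870 / 0.03205 = 1.5195
β_Zeller = 0.05320 / 0.03205 = 1.6599
β_Renshaw = 0.05074 / 0.03205 = 1.5832
β_Ulmer = 0.00802 / 0.03205 = 0.2502
β_Varden = 0.01208 / 0.03205 = 0.3769
β_Harlan = 0.02368 / 0.03205 = 0.7388
β_P = Σ w_i β_i = 0.24×1.5195 + 0.11×1.6599 + 0.22×1.5832 + 0.15×0.2502 + 0.22×0.3769 + 0.06×0.7388 = 1.0603
E(R_P) = R_f + β_P × MRP = 1.44% + 1.0603 × 6.32% = 8.14%

8.14%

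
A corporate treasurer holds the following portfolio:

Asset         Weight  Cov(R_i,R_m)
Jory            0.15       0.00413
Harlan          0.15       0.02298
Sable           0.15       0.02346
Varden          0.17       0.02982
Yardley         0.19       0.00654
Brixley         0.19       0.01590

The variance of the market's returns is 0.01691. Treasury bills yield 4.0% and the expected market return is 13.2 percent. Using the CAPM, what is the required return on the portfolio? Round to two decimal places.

13.20%

β_Jory = 0.00413 / 0.01691 = 0.2442
β_Harlan = 0.02298 / 0.01691 = 1.3590
β_Sable = 0.02346 / 0.01691 = 1.3873
β_Varden = 0.02982 / 0.01691 = 1.7635
β_Yardley = 0.00654 / 0.01691 = 0.3868
β_Brixley = 0.01590 / 0.01691 = 0.9403
β_P = Σ w_i β_i = 0.15×0.2442 + 0.15×1.3590 + 0.15×1.3873 + 0.17×1.7635 + 0.19×0.3868 + 0.19×0.9403 = 1.0005
MRP = 13.2% − 4.0% = 9.20%
E(R_P) = R_f + β_P × MRP = 4.0% + 1.0005 × 9.2% = 13.20%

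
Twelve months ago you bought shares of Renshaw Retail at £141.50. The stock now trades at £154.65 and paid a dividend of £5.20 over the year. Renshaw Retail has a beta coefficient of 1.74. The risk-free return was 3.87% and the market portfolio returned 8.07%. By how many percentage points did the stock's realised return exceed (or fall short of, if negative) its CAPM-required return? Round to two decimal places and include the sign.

Realised HPR = (P1 + D1 − P0) / P0 = (154.65 + 5.20 − 141.50) / 141.50 = 18.35 / 141.50 = 12.9682%
MRP = 8.07% − 3.87% = 4.20%
CAPM required = R_f + β·MRP = 3.87% + 1.74 × 4.20% = 11.1780%
α = realised − required = 12.9682% − 11.1780% = +1.79%

+1.79%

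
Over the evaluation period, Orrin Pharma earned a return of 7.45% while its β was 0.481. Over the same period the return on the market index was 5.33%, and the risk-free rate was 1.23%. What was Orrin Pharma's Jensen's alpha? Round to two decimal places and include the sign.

+4.25%

Market excess return = 5.33% − 1.23% = 4.10%
CAPM benchmark = R_f + β(R_m − R_f) = 1.23% + 0.481 × 4.10% = 3.20210%
α = actual − benchmark = 7.45% − 3.20210% = +4.25%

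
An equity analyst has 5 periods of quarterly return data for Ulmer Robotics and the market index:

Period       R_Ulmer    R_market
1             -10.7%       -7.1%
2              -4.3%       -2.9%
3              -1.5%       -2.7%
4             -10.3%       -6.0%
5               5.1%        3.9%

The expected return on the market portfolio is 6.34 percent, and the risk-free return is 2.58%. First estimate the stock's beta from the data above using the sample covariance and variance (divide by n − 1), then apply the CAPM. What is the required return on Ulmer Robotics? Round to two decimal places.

Mean R_i = (-10.7 − 4.3 − 1.5 − 10.3 + 5.1) / 5 = -4.3400%
Mean R_m = (-7.1 − 2.9 − 2.7 − 6.0 + 3.9) / 5 = -2.9600%
Σ(R_i − R̄_i)(R_m − R̄_m) = 109.9480  ⇒  Cov = 109.9480 / 4 = 27.4870
Σ(R_m − R̄_m)² = 73.5120  ⇒  Var(R_m) = 73.5120 / 4 = 18.3780
β = Cov / Var(R_m) = 27.4870 / 18.3780 = 1.4956
MRP = 6.34% − 2.58% = 3.76%
E(R) = R_f + β × MRP = 2.58% + 1.4956 × 3.76% = 8.20%

8.20%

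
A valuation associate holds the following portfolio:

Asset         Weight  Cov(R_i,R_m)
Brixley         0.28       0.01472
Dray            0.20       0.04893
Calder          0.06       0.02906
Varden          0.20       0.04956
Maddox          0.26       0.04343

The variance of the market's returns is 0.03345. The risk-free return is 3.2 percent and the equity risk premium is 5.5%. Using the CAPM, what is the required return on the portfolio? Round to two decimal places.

β_Brixley = 0.01472 / 0.03345 = 0.4401
β_Dray = 0.04893 / 0.03345 = 1.4628
β_Calder = 0.02906 / 0.03345 = 0.8688
β_Varden = 0.04956 / 0.03345 = 1.4816
β_Maddox = 0.04343 / 0.03345 = 1.2984
β_P = Σ w_i β_i = 0.28×0.4401 + 0.20×1.4628 + 0.06×0.8688 + 0.20×1.4816 + 0.26×1.2984 = 1.1018
E(R_P) = R_f + β_P × MRP = 3.2% + 1.1018 × 5.5% = 9.26%

9.26%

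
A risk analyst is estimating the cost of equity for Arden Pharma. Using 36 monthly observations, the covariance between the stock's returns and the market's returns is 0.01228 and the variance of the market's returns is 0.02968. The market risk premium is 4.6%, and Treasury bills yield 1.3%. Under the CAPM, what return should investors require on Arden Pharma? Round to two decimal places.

β = Cov(R_i, R_m) / Var(R_m) = 0.01228 / 0.02968 = 0.4137
E(R) = R_f + β × MRP = 1.3% + 0.4137 × 4.6% = 3.20%

3.20%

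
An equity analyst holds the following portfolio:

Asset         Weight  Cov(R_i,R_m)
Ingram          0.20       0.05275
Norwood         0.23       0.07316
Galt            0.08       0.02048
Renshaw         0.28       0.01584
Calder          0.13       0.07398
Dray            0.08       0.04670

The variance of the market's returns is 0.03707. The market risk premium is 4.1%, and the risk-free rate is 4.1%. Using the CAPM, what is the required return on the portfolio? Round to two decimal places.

9.28%

β_Ingram = 0.05275 / 0.03707 = 1.4230
β_Norwood = 0.07316 / 0.03707 = 1.9736
β_Galt = 0.02048 / 0.03707 = 0.5525
β_Renshaw = 0.01584 / 0.03707 = 0.4273
β_Calder = 0.07398 / 0.03707 = 1.9957
β_Dray = 0.04670 / 0.03707 = 1.2598
β_P = Σ w_i β_i = 0.20×1.4230 + 0.23×1.9736 + 0.08×0.5525 + 0.28×0.4273 + 0.13×1.9957 + 0.08×1.2598 = 1.2626
E(R_P) = R_f + β_P × MRP = 4.1% + 1.2626 × 4.1% = 9.28%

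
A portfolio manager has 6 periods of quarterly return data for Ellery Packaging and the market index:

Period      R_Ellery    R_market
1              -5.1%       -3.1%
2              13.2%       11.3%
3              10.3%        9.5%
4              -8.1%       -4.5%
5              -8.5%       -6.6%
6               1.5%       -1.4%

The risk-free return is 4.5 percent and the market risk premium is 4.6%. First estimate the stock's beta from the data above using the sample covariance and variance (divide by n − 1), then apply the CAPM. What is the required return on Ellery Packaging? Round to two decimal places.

Mean R_i = (-5.1 + 13.2 + 10.3 − 8.1 − 8.5 + 1.5) / 6 = 0.5500%
Mean R_m = (-3.1 + 11.3 + 9.5 − 4.5 − 6.6 − 1.4) / 6 = 0.8667%
Σ(R_i − R̄_i)(R_m − R̄_m) = 350.4100  ⇒  Cov = 350.4100 / 5 = 70.0820
Σ(R_m − R̄_m)² = 288.8133  ⇒  Var(R_m) = 288.8133 / 5 = 57.7627
β = Cov / Var(R_m) = 70.0820 / 57.7627 = 1.2133
E(R) = R_f + β × MRP = 4.5% + 1.2133 × 4.6% = 10.08%

10.08%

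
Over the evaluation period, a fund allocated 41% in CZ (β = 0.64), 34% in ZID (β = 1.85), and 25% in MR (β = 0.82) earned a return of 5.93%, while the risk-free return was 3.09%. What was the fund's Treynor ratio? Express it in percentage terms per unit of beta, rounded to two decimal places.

β_P = 0.41×0.64 + 0.34×1.85 + 0.25×0.82 = 1.0964
Treynor = (R_P − R_f) / β_P = (5.93% − 3.09%) / 1.0964 = 2.84% / 1.0964 = 2.59%

2.59%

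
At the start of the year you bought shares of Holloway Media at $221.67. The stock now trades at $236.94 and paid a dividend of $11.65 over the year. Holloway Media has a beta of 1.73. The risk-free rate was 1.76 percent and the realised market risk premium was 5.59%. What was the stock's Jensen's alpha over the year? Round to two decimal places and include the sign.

+0.71%

Realised HPR = (P1 + D1 − P0) / P0 = (236.94 + 11.65 − 221.67) / 221.67 = 26.92 / 221.67 = 12.1442%
CAPM required = R_f + β·MRP = 1.76% + 1.73 × 5.59% = 11.4307%
α = realised − required = 12.1442% − 11.4307% = +0.71%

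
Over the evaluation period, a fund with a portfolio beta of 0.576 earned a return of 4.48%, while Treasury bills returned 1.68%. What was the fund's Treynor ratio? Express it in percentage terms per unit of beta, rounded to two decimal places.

4.86%

Treynor = (R_P − R_f) / β_P = (4.48% − 1.68%) / 0.5760 = 2.80% / 0.5760 = 4.86%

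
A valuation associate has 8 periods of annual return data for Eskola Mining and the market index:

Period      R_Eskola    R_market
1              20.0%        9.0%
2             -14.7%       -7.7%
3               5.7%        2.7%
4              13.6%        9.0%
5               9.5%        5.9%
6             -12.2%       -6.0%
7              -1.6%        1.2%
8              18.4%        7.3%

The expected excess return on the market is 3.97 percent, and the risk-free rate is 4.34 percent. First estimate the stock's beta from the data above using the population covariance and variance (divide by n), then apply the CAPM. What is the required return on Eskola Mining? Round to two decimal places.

12.22%

Mean R_i = (20.0 − 14.7 + 5.7 + 13.6 + 9.5 − 12.2 − 1.6 + 18.4) / 8 = 4.8375%
Mean R_m = (9.0 − 7.7 + 2.7 + 9.0 + 5.9 − 6.0 + 1.2 + 7.3) / 8 = 2.6750%
Σ(R_i − R̄_i)(R_m − R̄_m) = 589.1075  ⇒  Cov = 589.1075 / 8 = 73.6384
Σ(R_m − R̄_m)² = 296.8750  ⇒  Var(R_m) = 296.8750 / 8 = 37.1094
β = Cov / Var(R_m) = 73.6384 / 37.1094 = 1.9844
E(R) = R_f + β × MRP = 4.34% + 1.9844 × 3.97% = 12.22%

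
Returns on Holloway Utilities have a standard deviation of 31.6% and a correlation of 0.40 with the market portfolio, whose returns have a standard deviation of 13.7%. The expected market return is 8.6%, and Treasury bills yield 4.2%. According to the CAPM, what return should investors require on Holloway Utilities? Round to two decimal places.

8.26%

β = ρ × σ_i / σ_m = 0.40 × 31.6% / 13.7% = 0.9226
MRP = 8.6% − 4.2% = 4.40%
E(R) = 4.2% + 0.9226 × 4.4% = 8.26%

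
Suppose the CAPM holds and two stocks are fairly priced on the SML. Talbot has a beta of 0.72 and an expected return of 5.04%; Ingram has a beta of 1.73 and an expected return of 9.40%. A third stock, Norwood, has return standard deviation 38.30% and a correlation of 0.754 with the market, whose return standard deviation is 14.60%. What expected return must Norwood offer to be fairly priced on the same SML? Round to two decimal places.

10.47%

MRP = (9.40% − 5.04%) / (1.73 − 0.72) = 4.3168%
R_f = 5.04% − 0.72 × 4.3168% = 1.9319%
β_Norwood = ρ·σ_i/σ_m = 0.754 × 38.30 / 14.60 = 1.9780
E(R_Norwood) = R_f + β × MRP = 1.9319% + 1.9780 × 4.3168% = 10.47%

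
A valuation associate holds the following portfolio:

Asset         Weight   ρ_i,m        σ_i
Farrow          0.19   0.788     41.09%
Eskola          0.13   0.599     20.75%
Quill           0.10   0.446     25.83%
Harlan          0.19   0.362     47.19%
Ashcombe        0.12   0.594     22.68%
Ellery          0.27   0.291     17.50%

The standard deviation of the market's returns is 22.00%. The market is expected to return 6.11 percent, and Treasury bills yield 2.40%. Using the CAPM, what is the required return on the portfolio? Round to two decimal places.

β_Farrow = 0.788 × 41.09% / 22.00% = 1.4718
β_Eskola = 0.599 × 20.75% / 22.00% = 0.5650
β_Quill = 0.446 × 25.83% / 22.00% = 0.5236
β_Harlan = 0.362 × 47.19% / 22.00% = 0.7765
β_Ashcombe = 0.594 × 22.68% / 22.00% = 0.6124
β_Ellery = 0.291 × 17.50% / 22.00% = 0.2315
β_P = Σ w_i β_i = 0.19×1.4718 + 0.13×0.5650 + 0.10×0.5236 + 0.19×0.7765 + 0.12×0.6124 + 0.27×0.2315 = 0.6890
MRP = 6.11% − 2.40% = 3.71%
E(R_P) = R_f + β_P × MRP = 2.40% + 0.6890 × 3.71% = 4.96%

4.96%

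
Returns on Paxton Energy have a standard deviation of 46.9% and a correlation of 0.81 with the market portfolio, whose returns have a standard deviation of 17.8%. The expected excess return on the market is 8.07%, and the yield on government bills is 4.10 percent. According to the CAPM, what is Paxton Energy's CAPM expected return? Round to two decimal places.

β = ρ × σ_i / σ_m = 0.81 × 46.9% / 17.8% = 2.1342
E(R) = 4.10% + 2.1342 × 8.07% = 21.32%

21.32%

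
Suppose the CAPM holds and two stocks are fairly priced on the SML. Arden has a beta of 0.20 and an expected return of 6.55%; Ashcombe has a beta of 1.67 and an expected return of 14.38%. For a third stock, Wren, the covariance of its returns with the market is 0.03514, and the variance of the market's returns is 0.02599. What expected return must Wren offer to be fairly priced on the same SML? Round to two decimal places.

12.69%

MRP = (14.38% − 6.55%) / (1.67 − 0.20) = 5.3265%
R_f = 6.55% − 0.20 × 5.3265% = 5.4847%
β_Wren = Cov / Var(R_m) = 0.03514 / 0.02599 = 1.3521
E(R_Wren) = R_f + β × MRP = 5.4847% + 1.3521 × 5.3265% = 12.69%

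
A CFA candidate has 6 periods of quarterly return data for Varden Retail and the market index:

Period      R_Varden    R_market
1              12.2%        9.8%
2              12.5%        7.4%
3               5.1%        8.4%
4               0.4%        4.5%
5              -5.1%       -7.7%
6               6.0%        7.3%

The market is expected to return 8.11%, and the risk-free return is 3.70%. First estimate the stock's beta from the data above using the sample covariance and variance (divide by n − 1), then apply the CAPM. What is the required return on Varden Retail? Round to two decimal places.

7.66%

Mean R_i = (12.2 + 12.5 + 5.1 + 0.4 − 5.1 + 6.0) / 6 = 5.1833%
Mean R_m = (9.8 + 7.4 + 8.4 + 4.5 − 7.7 + 7.3) / 6 = 4.9500%
Σ(R_i − R̄_i)(R_m − R̄_m) = 185.8250  ⇒  Cov = 185.8250 / 5 = 37.1650
Σ(R_m − R̄_m)² = 207.1750  ⇒  Var(R_m) = 207.1750 / 5 = 41.4350
β = Cov / Var(R_m) = 37.1650 / 41.4350 = 0.8969
MRP = 8.11% − 3.70% = 4.41%
E(R) = R_f + β × MRP = 3.70% + 0.8969 × 4.41% = 7.66%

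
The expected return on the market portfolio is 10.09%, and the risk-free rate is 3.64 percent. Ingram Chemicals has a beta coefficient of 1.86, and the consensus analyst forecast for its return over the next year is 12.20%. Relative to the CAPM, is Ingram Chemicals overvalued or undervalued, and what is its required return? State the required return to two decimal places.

MRP = 10.09% − 3.64% = 6.45%
Required return = R_f + β·MRP = 3.64% + 1.86 × 6.45% = 15.64%
Forecast 12.20% < required 15.64% → the stock plots below the SML → overvalued.

Overvalued; required return 15.64%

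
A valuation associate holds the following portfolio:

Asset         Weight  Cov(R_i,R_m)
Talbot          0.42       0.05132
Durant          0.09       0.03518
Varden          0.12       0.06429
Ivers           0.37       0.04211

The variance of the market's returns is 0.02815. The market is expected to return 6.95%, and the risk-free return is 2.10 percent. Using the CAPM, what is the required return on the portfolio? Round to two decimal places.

β_Talbot = 0.05132 / 0.02815 = 1.8231
β_Durant = 0.03518 / 0.02815 = 1.2497
β_Varden = 0.06429 / 0.02815 = 2.2838
β_Ivers = 0.04211 / 0.02815 = 1.4959
β_P = Σ w_i β_i = 0.42×1.8231 + 0.09×1.2497 + 0.12×2.2838 + 0.37×1.4959 = 1.7057
MRP = 6.95% − 2.10% = 4.85%
E(R_P) = R_f + β_P × MRP = 2.10% + 1.7057 × 4.85% = 10.37%

10.37%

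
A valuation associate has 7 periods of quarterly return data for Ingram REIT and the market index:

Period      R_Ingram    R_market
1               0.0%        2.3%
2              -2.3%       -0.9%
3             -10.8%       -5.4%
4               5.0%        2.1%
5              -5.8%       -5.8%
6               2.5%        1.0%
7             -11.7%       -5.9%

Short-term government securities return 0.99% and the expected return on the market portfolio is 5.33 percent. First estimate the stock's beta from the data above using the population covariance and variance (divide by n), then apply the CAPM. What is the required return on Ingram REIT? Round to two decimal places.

7.74%

Mean R_i = (0.0 − 2.3 − 10.8 + 5.0 − 5.8 + 2.5 − 11.7) / 7 = -3.3000%
Mean R_m = (2.3 − 0.9 − 5.4 + 2.1 − 5.8 + 1.0 − 5.9) / 7 = -1.8000%
Σ(R_i − R̄_i)(R_m − R̄_m) = 134.4800  ⇒  Cov = 134.4800 / 7 = 19.2114
Σ(R_m − R̄_m)² = 86.4400  ⇒  Var(R_m) = 86.4400 / 7 = 12.3486
β = Cov / Var(R_m) = 19.2114 / 12.3486 = 1.5558
MRP = 5.33% − 0.99% = 4.34%
E(R) = R_f + β × MRP = 0.99% + 1.5558 × 4.34% = 7.74%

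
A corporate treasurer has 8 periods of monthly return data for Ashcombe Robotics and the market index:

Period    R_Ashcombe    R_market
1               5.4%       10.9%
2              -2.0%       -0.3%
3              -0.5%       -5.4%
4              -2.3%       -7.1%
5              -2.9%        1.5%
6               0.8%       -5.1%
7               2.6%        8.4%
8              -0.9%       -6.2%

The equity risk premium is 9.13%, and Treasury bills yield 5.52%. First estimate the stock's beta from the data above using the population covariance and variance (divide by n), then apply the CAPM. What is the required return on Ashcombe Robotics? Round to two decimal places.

Mean R_i = (5.4 − 2.0 − 0.5 − 2.3 − 2.9 + 0.8 + 2.6 − 0.9) / 8 = 0.0250%
Mean R_m = (10.9 − 0.3 − 5.4 − 7.1 + 1.5 − 5.1 + 8.4 − 6.2) / 8 = -0.4125%
Σ(R_i − R̄_i)(R_m − R̄_m) = 97.5625  ⇒  Cov = 97.5625 / 8 = 12.1953
Σ(R_m − R̄_m)² = 334.3688  ⇒  Var(R_m) = 334.3688 / 8 = 41.7961
β = Cov / Var(R_m) = 12.1953 / 41.7961 = 0.2918
E(R) = R_f + β × MRP = 5.52% + 0.2918 × 9.13% = 8.18%

8.18%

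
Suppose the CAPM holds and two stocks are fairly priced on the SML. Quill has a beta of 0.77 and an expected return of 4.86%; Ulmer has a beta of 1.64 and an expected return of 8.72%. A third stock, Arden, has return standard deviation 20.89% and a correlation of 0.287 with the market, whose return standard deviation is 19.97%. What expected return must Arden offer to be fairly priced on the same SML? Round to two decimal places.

MRP = (8.72% − 4.86%) / (1.64 − 0.77) = 4.4368%
R_f = 4.86% − 0.77 × 4.4368% = 1.4437%
β_Arden = ρ·σ_i/σ_m = 0.287 × 20.89 / 19.97 = 0.3002
E(R_Arden) = R_f + β × MRP = 1.4437% + 0.3002 × 4.4368% = 2.78%

2.78%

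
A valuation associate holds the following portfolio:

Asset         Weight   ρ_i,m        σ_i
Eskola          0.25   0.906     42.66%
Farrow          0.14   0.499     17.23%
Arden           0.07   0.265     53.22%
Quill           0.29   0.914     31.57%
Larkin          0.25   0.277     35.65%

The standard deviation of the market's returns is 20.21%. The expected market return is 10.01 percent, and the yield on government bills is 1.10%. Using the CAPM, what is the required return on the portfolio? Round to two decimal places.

11.10%

β_Eskola = 0.906 × 42.66% / 20.21% = 1.9124
β_Farrow = 0.499 × 17.23% / 20.21% = 0.4254
β_Arden = 0.265 × 53.22% / 20.21% = 0.6978
β_Quill = 0.914 × 31.57% / 20.21% = 1.4278
β_Larkin = 0.277 × 35.65% / 20.21% = 0.4886
β_P = Σ w_i β_i = 0.25×1.9124 + 0.14×0.4254 + 0.07×0.6978 + 0.29×1.4278 + 0.25×0.4886 = 1.1227
MRP = 10.01% − 1.10% = 8.91%
E(R_P) = R_f + β_P × MRP = 1.10% + 1.1227 × 8.91% = 11.10%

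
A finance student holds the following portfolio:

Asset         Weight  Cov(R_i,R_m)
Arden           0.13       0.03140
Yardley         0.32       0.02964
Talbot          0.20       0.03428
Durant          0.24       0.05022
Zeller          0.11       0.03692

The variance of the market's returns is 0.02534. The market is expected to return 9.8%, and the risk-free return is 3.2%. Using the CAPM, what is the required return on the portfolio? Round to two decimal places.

12.72%

β_Arden = 0.03140 / 0.02534 = 1.2391
β_Yardley = 0.02964 / 0.02534 = 1.1697
β_Talbot = 0.03428 / 0.02534 = 1.3528
β_Durant = 0.05022 / 0.02534 = 1.9818
β_Zeller = 0.03692 / 0.02534 = 1.4570
β_P = Σ w_i β_i = 0.13×1.2391 + 0.32×1.1697 + 0.20×1.3528 + 0.24×1.9818 + 0.11×1.4570 = 1.4418
MRP = 9.8% − 3.2% = 6.60%
E(R_P) = R_f + β_P × MRP = 3.2% + 1.4418 × 6.6% = 12.72%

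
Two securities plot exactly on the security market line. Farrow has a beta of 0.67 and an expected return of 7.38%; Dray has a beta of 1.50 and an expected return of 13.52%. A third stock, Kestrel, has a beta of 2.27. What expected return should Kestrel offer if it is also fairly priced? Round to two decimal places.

MRP (SML slope) = (13.52% − 7.38%) / (1.50 − 0.67) = 6.14% / 0.83 = 7.3976%
R_f (intercept) = 7.38% − 0.67 × 7.3976% = 2.4236%
E(R_Kestrel) = R_f + β × MRP = 2.4236% + 2.27 × 7.3976% = 19.22%

19.22%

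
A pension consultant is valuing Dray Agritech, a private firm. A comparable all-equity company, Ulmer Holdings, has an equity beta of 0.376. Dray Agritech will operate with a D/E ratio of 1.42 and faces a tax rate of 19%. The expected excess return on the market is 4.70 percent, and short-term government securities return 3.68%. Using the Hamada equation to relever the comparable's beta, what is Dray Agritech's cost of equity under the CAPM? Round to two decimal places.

7.48%

β_L = β_U × [1 + (1 − t)(D/E)] = 0.376 × [1 + (1 − 0.19) × 1.42]
    = 0.376 × [1 + 0.81 × 1.42] = 0.376 × 2.1502 = 0.8085
E(R) = R_f + β_L × MRP = 3.68% + 0.8085 × 4.70% = 7.48%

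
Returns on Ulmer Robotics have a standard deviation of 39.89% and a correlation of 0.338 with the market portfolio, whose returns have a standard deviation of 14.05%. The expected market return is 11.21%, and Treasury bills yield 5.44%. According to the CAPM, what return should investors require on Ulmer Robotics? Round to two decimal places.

10.98%

β = ρ × σ_i / σ_m = 0.338 × 39.89% / 14.05% = 0.9596
MRP = 11.21% − 5.44% = 5.77%
E(R) = 5.44% + 0.9596 × 5.77% = 10.98%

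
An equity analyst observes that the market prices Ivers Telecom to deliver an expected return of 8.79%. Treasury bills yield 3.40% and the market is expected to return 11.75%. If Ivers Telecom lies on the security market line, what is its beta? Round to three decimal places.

0.646

MRP = 11.75% − 3.40% = 8.35%
β = (E(R) − R_f) / MRP = (8.79% − 3.40%) / 8.35% = 5.39% / 8.35% = 0.646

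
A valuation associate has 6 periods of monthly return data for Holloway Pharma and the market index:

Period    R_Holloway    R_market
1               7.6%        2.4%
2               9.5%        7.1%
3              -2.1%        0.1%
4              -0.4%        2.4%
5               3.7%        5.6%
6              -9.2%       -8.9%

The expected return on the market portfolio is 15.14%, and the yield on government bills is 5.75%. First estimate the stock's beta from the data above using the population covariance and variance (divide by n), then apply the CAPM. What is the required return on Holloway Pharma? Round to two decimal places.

Mean R_i = (7.6 + 9.5 − 2.1 − 0.4 + 3.7 − 9.2) / 6 = 1.5167%
Mean R_m = (2.4 + 7.1 + 0.1 + 2.4 + 5.6 − 8.9) / 6 = 1.4500%
Σ(R_i − R̄_i)(R_m − R̄_m) = 173.9250  ⇒  Cov = 173.9250 / 6 = 28.9875
Σ(R_m − R̄_m)² = 159.8950  ⇒  Var(R_m) = 159.8950 / 6 = 26.6492
β = Cov / Var(R_m) = 28.9875 / 26.6492 = 1.0877
MRP = 15.14% − 5.75% = 9.39%
E(R) = R_f + β × MRP = 5.75% + 1.0877 × 9.39% = 15.96%

15.96%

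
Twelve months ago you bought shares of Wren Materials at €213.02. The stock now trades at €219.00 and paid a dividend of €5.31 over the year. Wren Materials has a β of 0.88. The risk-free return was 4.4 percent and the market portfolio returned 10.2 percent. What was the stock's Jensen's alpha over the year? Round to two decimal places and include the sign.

-4.20%

Realised HPR = (P1 + D1 − P0) / P0 = (219.00 + 5.31 − 213.02) / 213.02 = 11.29 / 213.02 = 5.3000%
MRP = 10.2% − 4.4% = 5.80%
CAPM required = R_f + β·MRP = 4.4% + 0.88 × 5.8% = 9.5040%
α = realised − required = 5.3000% − 9.5040% = -4.20%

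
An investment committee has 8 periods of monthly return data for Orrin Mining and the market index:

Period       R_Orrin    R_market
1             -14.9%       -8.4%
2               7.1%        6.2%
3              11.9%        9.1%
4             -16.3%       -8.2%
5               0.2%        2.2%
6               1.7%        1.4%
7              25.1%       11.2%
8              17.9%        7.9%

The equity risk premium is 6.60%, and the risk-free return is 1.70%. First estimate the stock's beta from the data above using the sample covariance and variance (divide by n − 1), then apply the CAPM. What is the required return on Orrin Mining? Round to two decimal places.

14.17%

Mean R_i = (-14.9 + 7.1 + 11.9 − 16.3 + 0.2 + 1.7 + 25.1 + 17.9) / 8 = 4.0875%
Mean R_m = (-8.4 + 6.2 + 9.1 − 8.2 + 2.2 + 1.4 + 11.2 + 7.9) / 8 = 2.6750%
Σ(R_i − R̄_i)(R_m − R̄_m) = 749.0075  ⇒  Cov = 749.0075 / 7 = 107.0011
Σ(R_m − R̄_m)² = 396.4550  ⇒  Var(R_m) = 396.4550 / 7 = 56.6364
β = Cov / Var(R_m) = 107.0011 / 56.6364 = 1.8893
E(R) = R_f + β × MRP = 1.70% + 1.8893 × 6.60% = 14.17%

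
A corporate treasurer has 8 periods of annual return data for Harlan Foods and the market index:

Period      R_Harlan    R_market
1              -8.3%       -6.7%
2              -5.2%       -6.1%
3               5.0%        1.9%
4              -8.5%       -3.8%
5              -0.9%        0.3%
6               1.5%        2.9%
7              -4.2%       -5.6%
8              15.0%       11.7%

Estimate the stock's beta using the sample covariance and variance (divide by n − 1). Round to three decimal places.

1.202

Mean R_i = (-8.3 − 5.2 + 5.0 − 8.5 − 0.9 + 1.5 − 4.2 + 15.0) / 8 = -0.7000%
Mean R_m = (-6.7 − 6.1 + 1.9 − 3.8 + 0.3 + 2.9 − 5.6 + 11.7) / 8 = -0.6750%
Σ(R_i − R̄_i)(R_m − R̄_m) = 328.4500  ⇒  Cov = 328.4500 / 7 = 46.9214
Σ(R_m − R̄_m)² = 273.2550  ⇒  Var(R_m) = 273.2550 / 7 = 39.0364
β = Cov / Var(R_m) = 46.9214 / 39.0364 = 1.2020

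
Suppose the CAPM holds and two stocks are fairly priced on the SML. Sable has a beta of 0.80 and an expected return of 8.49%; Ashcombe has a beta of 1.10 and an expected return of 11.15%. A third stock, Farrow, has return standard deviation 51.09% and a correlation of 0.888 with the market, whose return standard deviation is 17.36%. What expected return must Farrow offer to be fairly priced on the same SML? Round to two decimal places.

24.57%

MRP = (11.15% − 8.49%) / (1.10 − 0.80) = 8.8667%
R_f = 8.49% − 0.80 × 8.8667% = 1.3966%
β_Farrow = ρ·σ_i/σ_m = 0.888 × 51.09 / 17.36 = 2.6134
E(R_Farrow) = R_f + β × MRP = 1.3966% + 2.6134 × 8.8667% = 24.57%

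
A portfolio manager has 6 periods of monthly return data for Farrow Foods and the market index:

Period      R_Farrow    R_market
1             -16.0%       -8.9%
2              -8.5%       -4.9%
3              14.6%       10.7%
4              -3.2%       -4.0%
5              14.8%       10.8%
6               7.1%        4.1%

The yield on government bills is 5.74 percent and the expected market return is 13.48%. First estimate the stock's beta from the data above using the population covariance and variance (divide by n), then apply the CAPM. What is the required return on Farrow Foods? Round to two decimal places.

17.24%

Mean R_i = (-16.0 − 8.5 + 14.6 − 3.2 + 14.8 + 7.1) / 6 = 1.4667%
Mean R_m = (-8.9 − 4.9 + 10.7 − 4.0 + 10.8 + 4.1) / 6 = 1.3000%
Σ(R_i − R̄_i)(R_m − R̄_m) = 530.5800  ⇒  Cov = 530.5800 / 6 = 88.4300
Σ(R_m − R̄_m)² = 357.0200  ⇒  Var(R_m) = 357.0200 / 6 = 59.5033
β = Cov / Var(R_m) = 88.4300 / 59.5033 = 1.4861
MRP = 13.48% − 5.74% = 7.74%
E(R) = R_f + β × MRP = 5.74% + 1.4861 × 7.74% = 17.24%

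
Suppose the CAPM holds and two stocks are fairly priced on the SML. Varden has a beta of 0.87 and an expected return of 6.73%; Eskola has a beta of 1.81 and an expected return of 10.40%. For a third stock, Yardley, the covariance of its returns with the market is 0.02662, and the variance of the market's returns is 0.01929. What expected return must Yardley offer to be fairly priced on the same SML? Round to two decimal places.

MRP = (10.40% − 6.73%) / (1.81 − 0.87) = 3.9043%
R_f = 6.73% − 0.87 × 3.9043% = 3.3333%
β_Yardley = Cov / Var(R_m) = 0.02662 / 0.01929 = 1.3800
E(R_Yardley) = R_f + β × MRP = 3.3333% + 1.3800 × 3.9043% = 8.72%

8.72%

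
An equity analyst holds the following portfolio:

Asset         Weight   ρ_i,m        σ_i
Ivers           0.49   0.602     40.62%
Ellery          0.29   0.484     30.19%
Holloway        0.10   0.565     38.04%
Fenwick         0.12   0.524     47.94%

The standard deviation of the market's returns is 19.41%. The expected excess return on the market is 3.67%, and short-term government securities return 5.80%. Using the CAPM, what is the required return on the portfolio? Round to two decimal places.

β_Ivers = 0.602 × 40.62% / 19.41% = 1.2598
β_Ellery = 0.484 × 30.19% / 19.41% = 0.7528
β_Holloway = 0.565 × 38.04% / 19.41% = 1.1073
β_Fenwick = 0.524 × 47.94% / 19.41% = 1.2942
β_P = Σ w_i β_i = 0.49×1.2598 + 0.29×0.7528 + 0.10×1.1073 + 0.12×1.2942 = 1.1016
E(R_P) = R_f + β_P × MRP = 5.80% + 1.1016 × 3.67% = 9.84%

9.84%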